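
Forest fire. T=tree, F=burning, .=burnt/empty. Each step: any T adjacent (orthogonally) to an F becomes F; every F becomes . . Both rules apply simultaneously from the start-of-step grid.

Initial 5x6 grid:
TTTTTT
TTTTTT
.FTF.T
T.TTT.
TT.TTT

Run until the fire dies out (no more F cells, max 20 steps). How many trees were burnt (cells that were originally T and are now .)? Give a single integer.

Step 1: +4 fires, +2 burnt (F count now 4)
Step 2: +8 fires, +4 burnt (F count now 8)
Step 3: +5 fires, +8 burnt (F count now 5)
Step 4: +3 fires, +5 burnt (F count now 3)
Step 5: +0 fires, +3 burnt (F count now 0)
Fire out after step 5
Initially T: 23, now '.': 27
Total burnt (originally-T cells now '.'): 20

Answer: 20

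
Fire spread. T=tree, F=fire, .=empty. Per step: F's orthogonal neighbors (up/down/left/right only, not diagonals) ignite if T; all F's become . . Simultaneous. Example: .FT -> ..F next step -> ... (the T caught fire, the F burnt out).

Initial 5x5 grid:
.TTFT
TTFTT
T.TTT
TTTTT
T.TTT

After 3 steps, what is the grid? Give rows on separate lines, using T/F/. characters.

Step 1: 5 trees catch fire, 2 burn out
  .TF.F
  TF.FT
  T.FTT
  TTTTT
  T.TTT
Step 2: 5 trees catch fire, 5 burn out
  .F...
  F...F
  T..FT
  TTFTT
  T.TTT
Step 3: 5 trees catch fire, 5 burn out
  .....
  .....
  F...F
  TF.FT
  T.FTT

.....
.....
F...F
TF.FT
T.FTT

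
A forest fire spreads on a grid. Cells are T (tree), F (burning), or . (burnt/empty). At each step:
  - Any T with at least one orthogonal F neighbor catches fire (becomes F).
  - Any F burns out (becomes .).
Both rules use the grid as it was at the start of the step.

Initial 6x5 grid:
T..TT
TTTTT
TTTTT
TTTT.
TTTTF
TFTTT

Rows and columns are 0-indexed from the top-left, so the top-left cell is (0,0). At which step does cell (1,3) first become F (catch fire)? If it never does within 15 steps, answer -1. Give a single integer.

Step 1: cell (1,3)='T' (+5 fires, +2 burnt)
Step 2: cell (1,3)='T' (+5 fires, +5 burnt)
Step 3: cell (1,3)='T' (+4 fires, +5 burnt)
Step 4: cell (1,3)='F' (+5 fires, +4 burnt)
  -> target ignites at step 4
Step 5: cell (1,3)='.' (+4 fires, +5 burnt)
Step 6: cell (1,3)='.' (+2 fires, +4 burnt)
Step 7: cell (1,3)='.' (+0 fires, +2 burnt)
  fire out at step 7

4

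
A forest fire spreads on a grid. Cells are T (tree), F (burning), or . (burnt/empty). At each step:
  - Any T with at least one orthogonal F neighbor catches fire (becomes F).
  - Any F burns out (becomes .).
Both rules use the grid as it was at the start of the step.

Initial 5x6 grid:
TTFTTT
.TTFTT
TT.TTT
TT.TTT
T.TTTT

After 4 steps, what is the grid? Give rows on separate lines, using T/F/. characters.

Step 1: 5 trees catch fire, 2 burn out
  TF.FTT
  .TF.FT
  TT.FTT
  TT.TTT
  T.TTTT
Step 2: 6 trees catch fire, 5 burn out
  F...FT
  .F...F
  TT..FT
  TT.FTT
  T.TTTT
Step 3: 5 trees catch fire, 6 burn out
  .....F
  ......
  TF...F
  TT..FT
  T.TFTT
Step 4: 5 trees catch fire, 5 burn out
  ......
  ......
  F.....
  TF...F
  T.F.FT

......
......
F.....
TF...F
T.F.FT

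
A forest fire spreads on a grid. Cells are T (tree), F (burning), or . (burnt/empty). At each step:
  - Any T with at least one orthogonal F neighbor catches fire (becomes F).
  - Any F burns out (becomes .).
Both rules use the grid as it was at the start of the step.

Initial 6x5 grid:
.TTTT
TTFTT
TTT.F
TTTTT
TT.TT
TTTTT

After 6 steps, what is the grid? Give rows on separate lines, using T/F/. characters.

Step 1: 6 trees catch fire, 2 burn out
  .TFTT
  TF.FF
  TTF..
  TTTTF
  TT.TT
  TTTTT
Step 2: 8 trees catch fire, 6 burn out
  .F.FF
  F....
  TF...
  TTFF.
  TT.TF
  TTTTT
Step 3: 4 trees catch fire, 8 burn out
  .....
  .....
  F....
  TF...
  TT.F.
  TTTTF
Step 4: 3 trees catch fire, 4 burn out
  .....
  .....
  .....
  F....
  TF...
  TTTF.
Step 5: 3 trees catch fire, 3 burn out
  .....
  .....
  .....
  .....
  F....
  TFF..
Step 6: 1 trees catch fire, 3 burn out
  .....
  .....
  .....
  .....
  .....
  F....

.....
.....
.....
.....
.....
F....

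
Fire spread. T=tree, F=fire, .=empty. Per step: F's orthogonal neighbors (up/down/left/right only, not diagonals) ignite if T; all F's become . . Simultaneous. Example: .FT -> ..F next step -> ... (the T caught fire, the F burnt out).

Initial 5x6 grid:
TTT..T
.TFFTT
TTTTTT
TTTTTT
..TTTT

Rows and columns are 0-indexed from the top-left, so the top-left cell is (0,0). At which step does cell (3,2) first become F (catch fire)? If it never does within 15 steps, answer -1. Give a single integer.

Step 1: cell (3,2)='T' (+5 fires, +2 burnt)
Step 2: cell (3,2)='F' (+6 fires, +5 burnt)
  -> target ignites at step 2
Step 3: cell (3,2)='.' (+8 fires, +6 burnt)
Step 4: cell (3,2)='.' (+3 fires, +8 burnt)
Step 5: cell (3,2)='.' (+1 fires, +3 burnt)
Step 6: cell (3,2)='.' (+0 fires, +1 burnt)
  fire out at step 6

2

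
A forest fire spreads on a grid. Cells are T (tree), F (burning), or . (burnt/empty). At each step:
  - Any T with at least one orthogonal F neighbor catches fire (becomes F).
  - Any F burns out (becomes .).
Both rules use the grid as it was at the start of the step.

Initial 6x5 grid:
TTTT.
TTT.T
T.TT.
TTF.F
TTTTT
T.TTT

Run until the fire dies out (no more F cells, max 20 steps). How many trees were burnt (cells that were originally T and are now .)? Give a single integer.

Step 1: +4 fires, +2 burnt (F count now 4)
Step 2: +7 fires, +4 burnt (F count now 7)
Step 3: +5 fires, +7 burnt (F count now 5)
Step 4: +4 fires, +5 burnt (F count now 4)
Step 5: +1 fires, +4 burnt (F count now 1)
Step 6: +0 fires, +1 burnt (F count now 0)
Fire out after step 6
Initially T: 22, now '.': 29
Total burnt (originally-T cells now '.'): 21

Answer: 21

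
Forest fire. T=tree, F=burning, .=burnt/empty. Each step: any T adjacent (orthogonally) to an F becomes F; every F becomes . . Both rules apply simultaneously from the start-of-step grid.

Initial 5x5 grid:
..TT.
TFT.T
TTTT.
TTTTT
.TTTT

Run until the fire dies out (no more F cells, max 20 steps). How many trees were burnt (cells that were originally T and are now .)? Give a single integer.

Answer: 17

Derivation:
Step 1: +3 fires, +1 burnt (F count now 3)
Step 2: +4 fires, +3 burnt (F count now 4)
Step 3: +5 fires, +4 burnt (F count now 5)
Step 4: +2 fires, +5 burnt (F count now 2)
Step 5: +2 fires, +2 burnt (F count now 2)
Step 6: +1 fires, +2 burnt (F count now 1)
Step 7: +0 fires, +1 burnt (F count now 0)
Fire out after step 7
Initially T: 18, now '.': 24
Total burnt (originally-T cells now '.'): 17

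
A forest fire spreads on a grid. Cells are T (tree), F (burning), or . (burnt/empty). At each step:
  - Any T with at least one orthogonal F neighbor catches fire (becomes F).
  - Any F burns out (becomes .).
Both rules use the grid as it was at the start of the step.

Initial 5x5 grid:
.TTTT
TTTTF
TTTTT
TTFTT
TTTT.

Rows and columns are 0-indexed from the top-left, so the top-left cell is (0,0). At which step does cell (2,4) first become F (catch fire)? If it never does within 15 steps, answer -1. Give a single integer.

Step 1: cell (2,4)='F' (+7 fires, +2 burnt)
  -> target ignites at step 1
Step 2: cell (2,4)='.' (+8 fires, +7 burnt)
Step 3: cell (2,4)='.' (+4 fires, +8 burnt)
Step 4: cell (2,4)='.' (+2 fires, +4 burnt)
Step 5: cell (2,4)='.' (+0 fires, +2 burnt)
  fire out at step 5

1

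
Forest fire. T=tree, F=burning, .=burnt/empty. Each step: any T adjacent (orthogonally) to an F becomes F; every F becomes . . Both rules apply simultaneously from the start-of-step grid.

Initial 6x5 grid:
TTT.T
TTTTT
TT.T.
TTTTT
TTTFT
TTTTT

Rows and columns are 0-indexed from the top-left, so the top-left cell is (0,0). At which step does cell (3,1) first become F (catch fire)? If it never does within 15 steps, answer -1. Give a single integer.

Step 1: cell (3,1)='T' (+4 fires, +1 burnt)
Step 2: cell (3,1)='T' (+6 fires, +4 burnt)
Step 3: cell (3,1)='F' (+4 fires, +6 burnt)
  -> target ignites at step 3
Step 4: cell (3,1)='.' (+5 fires, +4 burnt)
Step 5: cell (3,1)='.' (+4 fires, +5 burnt)
Step 6: cell (3,1)='.' (+2 fires, +4 burnt)
Step 7: cell (3,1)='.' (+1 fires, +2 burnt)
Step 8: cell (3,1)='.' (+0 fires, +1 burnt)
  fire out at step 8

3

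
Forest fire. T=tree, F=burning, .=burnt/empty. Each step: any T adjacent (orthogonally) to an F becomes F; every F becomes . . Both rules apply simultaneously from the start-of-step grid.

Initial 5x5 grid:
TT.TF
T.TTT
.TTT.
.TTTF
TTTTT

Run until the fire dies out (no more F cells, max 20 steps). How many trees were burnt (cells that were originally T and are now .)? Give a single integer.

Answer: 15

Derivation:
Step 1: +4 fires, +2 burnt (F count now 4)
Step 2: +4 fires, +4 burnt (F count now 4)
Step 3: +4 fires, +4 burnt (F count now 4)
Step 4: +2 fires, +4 burnt (F count now 2)
Step 5: +1 fires, +2 burnt (F count now 1)
Step 6: +0 fires, +1 burnt (F count now 0)
Fire out after step 6
Initially T: 18, now '.': 22
Total burnt (originally-T cells now '.'): 15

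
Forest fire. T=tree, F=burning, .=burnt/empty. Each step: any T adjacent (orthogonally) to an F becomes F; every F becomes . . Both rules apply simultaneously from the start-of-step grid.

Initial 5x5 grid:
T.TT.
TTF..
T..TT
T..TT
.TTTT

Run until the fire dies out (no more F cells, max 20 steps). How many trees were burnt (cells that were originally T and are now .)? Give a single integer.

Answer: 7

Derivation:
Step 1: +2 fires, +1 burnt (F count now 2)
Step 2: +2 fires, +2 burnt (F count now 2)
Step 3: +2 fires, +2 burnt (F count now 2)
Step 4: +1 fires, +2 burnt (F count now 1)
Step 5: +0 fires, +1 burnt (F count now 0)
Fire out after step 5
Initially T: 15, now '.': 17
Total burnt (originally-T cells now '.'): 7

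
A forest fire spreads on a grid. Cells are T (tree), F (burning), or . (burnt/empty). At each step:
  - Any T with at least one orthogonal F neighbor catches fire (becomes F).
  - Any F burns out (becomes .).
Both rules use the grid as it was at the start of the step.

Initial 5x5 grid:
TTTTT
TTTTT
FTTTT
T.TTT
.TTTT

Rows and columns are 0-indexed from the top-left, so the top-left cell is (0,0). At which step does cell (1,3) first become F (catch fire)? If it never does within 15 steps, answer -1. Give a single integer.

Step 1: cell (1,3)='T' (+3 fires, +1 burnt)
Step 2: cell (1,3)='T' (+3 fires, +3 burnt)
Step 3: cell (1,3)='T' (+4 fires, +3 burnt)
Step 4: cell (1,3)='F' (+5 fires, +4 burnt)
  -> target ignites at step 4
Step 5: cell (1,3)='.' (+5 fires, +5 burnt)
Step 6: cell (1,3)='.' (+2 fires, +5 burnt)
Step 7: cell (1,3)='.' (+0 fires, +2 burnt)
  fire out at step 7

4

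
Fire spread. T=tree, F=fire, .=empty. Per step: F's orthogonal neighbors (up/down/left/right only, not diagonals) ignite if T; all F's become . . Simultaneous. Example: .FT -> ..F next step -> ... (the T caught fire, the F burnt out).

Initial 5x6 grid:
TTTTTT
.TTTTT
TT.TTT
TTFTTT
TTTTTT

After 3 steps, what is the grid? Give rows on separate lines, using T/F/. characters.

Step 1: 3 trees catch fire, 1 burn out
  TTTTTT
  .TTTTT
  TT.TTT
  TF.FTT
  TTFTTT
Step 2: 6 trees catch fire, 3 burn out
  TTTTTT
  .TTTTT
  TF.FTT
  F...FT
  TF.FTT
Step 3: 7 trees catch fire, 6 burn out
  TTTTTT
  .FTFTT
  F...FT
  .....F
  F...FT

TTTTTT
.FTFTT
F...FT
.....F
F...FT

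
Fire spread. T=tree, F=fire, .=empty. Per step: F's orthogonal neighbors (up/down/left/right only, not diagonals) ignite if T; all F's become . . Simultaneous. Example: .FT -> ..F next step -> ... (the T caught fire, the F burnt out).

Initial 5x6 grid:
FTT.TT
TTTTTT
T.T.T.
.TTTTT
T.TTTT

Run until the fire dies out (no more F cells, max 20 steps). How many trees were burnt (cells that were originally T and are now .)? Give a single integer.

Answer: 22

Derivation:
Step 1: +2 fires, +1 burnt (F count now 2)
Step 2: +3 fires, +2 burnt (F count now 3)
Step 3: +1 fires, +3 burnt (F count now 1)
Step 4: +2 fires, +1 burnt (F count now 2)
Step 5: +2 fires, +2 burnt (F count now 2)
Step 6: +6 fires, +2 burnt (F count now 6)
Step 7: +3 fires, +6 burnt (F count now 3)
Step 8: +2 fires, +3 burnt (F count now 2)
Step 9: +1 fires, +2 burnt (F count now 1)
Step 10: +0 fires, +1 burnt (F count now 0)
Fire out after step 10
Initially T: 23, now '.': 29
Total burnt (originally-T cells now '.'): 22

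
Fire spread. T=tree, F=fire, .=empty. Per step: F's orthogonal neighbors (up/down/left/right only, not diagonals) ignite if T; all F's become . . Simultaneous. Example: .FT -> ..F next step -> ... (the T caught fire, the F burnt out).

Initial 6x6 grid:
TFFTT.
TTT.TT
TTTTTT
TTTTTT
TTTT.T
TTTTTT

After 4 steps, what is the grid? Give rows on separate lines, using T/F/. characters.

Step 1: 4 trees catch fire, 2 burn out
  F..FT.
  TFF.TT
  TTTTTT
  TTTTTT
  TTTT.T
  TTTTTT
Step 2: 4 trees catch fire, 4 burn out
  ....F.
  F...TT
  TFFTTT
  TTTTTT
  TTTT.T
  TTTTTT
Step 3: 5 trees catch fire, 4 burn out
  ......
  ....FT
  F..FTT
  TFFTTT
  TTTT.T
  TTTTTT
Step 4: 6 trees catch fire, 5 burn out
  ......
  .....F
  ....FT
  F..FTT
  TFFT.T
  TTTTTT

......
.....F
....FT
F..FTT
TFFT.T
TTTTTT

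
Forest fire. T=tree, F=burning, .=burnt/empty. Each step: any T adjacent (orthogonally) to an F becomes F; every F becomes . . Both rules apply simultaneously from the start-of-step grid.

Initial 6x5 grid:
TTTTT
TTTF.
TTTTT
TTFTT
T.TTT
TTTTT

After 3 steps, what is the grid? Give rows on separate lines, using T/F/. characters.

Step 1: 7 trees catch fire, 2 burn out
  TTTFT
  TTF..
  TTFFT
  TF.FT
  T.FTT
  TTTTT
Step 2: 9 trees catch fire, 7 burn out
  TTF.F
  TF...
  TF..F
  F...F
  T..FT
  TTFTT
Step 3: 7 trees catch fire, 9 burn out
  TF...
  F....
  F....
  .....
  F...F
  TF.FT

TF...
F....
F....
.....
F...F
TF.FT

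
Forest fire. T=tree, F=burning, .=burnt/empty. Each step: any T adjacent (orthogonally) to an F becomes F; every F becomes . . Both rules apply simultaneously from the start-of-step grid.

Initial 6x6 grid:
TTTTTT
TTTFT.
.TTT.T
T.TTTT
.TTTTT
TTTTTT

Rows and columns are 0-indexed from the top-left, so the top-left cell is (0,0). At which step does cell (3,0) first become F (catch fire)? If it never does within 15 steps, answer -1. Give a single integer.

Step 1: cell (3,0)='T' (+4 fires, +1 burnt)
Step 2: cell (3,0)='T' (+5 fires, +4 burnt)
Step 3: cell (3,0)='T' (+7 fires, +5 burnt)
Step 4: cell (3,0)='T' (+5 fires, +7 burnt)
Step 5: cell (3,0)='T' (+5 fires, +5 burnt)
Step 6: cell (3,0)='T' (+2 fires, +5 burnt)
Step 7: cell (3,0)='T' (+1 fires, +2 burnt)
Step 8: cell (3,0)='T' (+0 fires, +1 burnt)
  fire out at step 8
Target never catches fire within 15 steps

-1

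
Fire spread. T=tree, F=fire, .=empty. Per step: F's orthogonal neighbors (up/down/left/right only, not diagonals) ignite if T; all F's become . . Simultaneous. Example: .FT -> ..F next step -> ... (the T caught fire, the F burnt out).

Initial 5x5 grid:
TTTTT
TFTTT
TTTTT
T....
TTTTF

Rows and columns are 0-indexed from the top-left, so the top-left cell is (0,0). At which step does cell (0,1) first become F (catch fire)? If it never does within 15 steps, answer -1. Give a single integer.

Step 1: cell (0,1)='F' (+5 fires, +2 burnt)
  -> target ignites at step 1
Step 2: cell (0,1)='.' (+6 fires, +5 burnt)
Step 3: cell (0,1)='.' (+5 fires, +6 burnt)
Step 4: cell (0,1)='.' (+3 fires, +5 burnt)
Step 5: cell (0,1)='.' (+0 fires, +3 burnt)
  fire out at step 5

1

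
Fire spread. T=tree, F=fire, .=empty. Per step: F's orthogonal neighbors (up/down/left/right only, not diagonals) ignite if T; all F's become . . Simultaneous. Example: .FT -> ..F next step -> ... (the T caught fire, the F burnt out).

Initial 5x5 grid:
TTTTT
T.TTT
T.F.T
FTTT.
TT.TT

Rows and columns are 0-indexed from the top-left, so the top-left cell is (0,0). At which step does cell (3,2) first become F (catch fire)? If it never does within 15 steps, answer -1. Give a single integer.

Step 1: cell (3,2)='F' (+5 fires, +2 burnt)
  -> target ignites at step 1
Step 2: cell (3,2)='.' (+5 fires, +5 burnt)
Step 3: cell (3,2)='.' (+5 fires, +5 burnt)
Step 4: cell (3,2)='.' (+3 fires, +5 burnt)
Step 5: cell (3,2)='.' (+0 fires, +3 burnt)
  fire out at step 5

1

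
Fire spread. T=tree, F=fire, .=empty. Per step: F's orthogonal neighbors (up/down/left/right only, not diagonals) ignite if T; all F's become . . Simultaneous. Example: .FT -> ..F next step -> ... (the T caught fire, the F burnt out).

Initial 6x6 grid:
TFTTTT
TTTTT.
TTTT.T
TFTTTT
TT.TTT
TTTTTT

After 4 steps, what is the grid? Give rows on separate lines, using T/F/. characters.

Step 1: 7 trees catch fire, 2 burn out
  F.FTTT
  TFTTT.
  TFTT.T
  F.FTTT
  TF.TTT
  TTTTTT
Step 2: 8 trees catch fire, 7 burn out
  ...FTT
  F.FTT.
  F.FT.T
  ...FTT
  F..TTT
  TFTTTT
Step 3: 7 trees catch fire, 8 burn out
  ....FT
  ...FT.
  ...F.T
  ....FT
  ...FTT
  F.FTTT
Step 4: 5 trees catch fire, 7 burn out
  .....F
  ....F.
  .....T
  .....F
  ....FT
  ...FTT

.....F
....F.
.....T
.....F
....FT
...FTT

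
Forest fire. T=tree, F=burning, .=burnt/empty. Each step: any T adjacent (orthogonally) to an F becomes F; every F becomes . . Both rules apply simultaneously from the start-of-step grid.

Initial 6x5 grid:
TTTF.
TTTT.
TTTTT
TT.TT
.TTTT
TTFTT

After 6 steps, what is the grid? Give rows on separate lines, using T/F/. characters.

Step 1: 5 trees catch fire, 2 burn out
  TTF..
  TTTF.
  TTTTT
  TT.TT
  .TFTT
  TF.FT
Step 2: 7 trees catch fire, 5 burn out
  TF...
  TTF..
  TTTFT
  TT.TT
  .F.FT
  F...F
Step 3: 7 trees catch fire, 7 burn out
  F....
  TF...
  TTF.F
  TF.FT
  ....F
  .....
Step 4: 4 trees catch fire, 7 burn out
  .....
  F....
  TF...
  F...F
  .....
  .....
Step 5: 1 trees catch fire, 4 burn out
  .....
  .....
  F....
  .....
  .....
  .....
Step 6: 0 trees catch fire, 1 burn out
  .....
  .....
  .....
  .....
  .....
  .....

.....
.....
.....
.....
.....
.....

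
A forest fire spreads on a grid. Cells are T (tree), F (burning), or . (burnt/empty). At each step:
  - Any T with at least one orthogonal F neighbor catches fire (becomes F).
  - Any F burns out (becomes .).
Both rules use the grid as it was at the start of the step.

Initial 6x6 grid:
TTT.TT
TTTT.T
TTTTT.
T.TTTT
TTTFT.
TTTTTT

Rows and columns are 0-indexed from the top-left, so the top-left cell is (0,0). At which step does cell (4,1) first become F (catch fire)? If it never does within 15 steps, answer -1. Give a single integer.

Step 1: cell (4,1)='T' (+4 fires, +1 burnt)
Step 2: cell (4,1)='F' (+6 fires, +4 burnt)
  -> target ignites at step 2
Step 3: cell (4,1)='.' (+7 fires, +6 burnt)
Step 4: cell (4,1)='.' (+4 fires, +7 burnt)
Step 5: cell (4,1)='.' (+3 fires, +4 burnt)
Step 6: cell (4,1)='.' (+2 fires, +3 burnt)
Step 7: cell (4,1)='.' (+1 fires, +2 burnt)
Step 8: cell (4,1)='.' (+0 fires, +1 burnt)
  fire out at step 8

2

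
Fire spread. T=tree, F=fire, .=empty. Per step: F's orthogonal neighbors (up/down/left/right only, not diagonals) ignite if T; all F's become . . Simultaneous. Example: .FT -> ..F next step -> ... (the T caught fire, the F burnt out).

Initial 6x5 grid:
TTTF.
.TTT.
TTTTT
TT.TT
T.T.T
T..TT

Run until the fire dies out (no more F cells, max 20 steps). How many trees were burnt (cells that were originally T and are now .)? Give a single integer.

Step 1: +2 fires, +1 burnt (F count now 2)
Step 2: +3 fires, +2 burnt (F count now 3)
Step 3: +5 fires, +3 burnt (F count now 5)
Step 4: +2 fires, +5 burnt (F count now 2)
Step 5: +3 fires, +2 burnt (F count now 3)
Step 6: +2 fires, +3 burnt (F count now 2)
Step 7: +2 fires, +2 burnt (F count now 2)
Step 8: +1 fires, +2 burnt (F count now 1)
Step 9: +0 fires, +1 burnt (F count now 0)
Fire out after step 9
Initially T: 21, now '.': 29
Total burnt (originally-T cells now '.'): 20

Answer: 20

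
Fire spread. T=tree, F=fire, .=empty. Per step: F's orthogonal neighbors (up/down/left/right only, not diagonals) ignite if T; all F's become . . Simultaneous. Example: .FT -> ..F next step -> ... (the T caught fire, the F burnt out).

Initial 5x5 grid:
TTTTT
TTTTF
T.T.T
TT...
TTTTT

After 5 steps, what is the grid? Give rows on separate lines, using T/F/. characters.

Step 1: 3 trees catch fire, 1 burn out
  TTTTF
  TTTF.
  T.T.F
  TT...
  TTTTT
Step 2: 2 trees catch fire, 3 burn out
  TTTF.
  TTF..
  T.T..
  TT...
  TTTTT
Step 3: 3 trees catch fire, 2 burn out
  TTF..
  TF...
  T.F..
  TT...
  TTTTT
Step 4: 2 trees catch fire, 3 burn out
  TF...
  F....
  T....
  TT...
  TTTTT
Step 5: 2 trees catch fire, 2 burn out
  F....
  .....
  F....
  TT...
  TTTTT

F....
.....
F....
TT...
TTTTT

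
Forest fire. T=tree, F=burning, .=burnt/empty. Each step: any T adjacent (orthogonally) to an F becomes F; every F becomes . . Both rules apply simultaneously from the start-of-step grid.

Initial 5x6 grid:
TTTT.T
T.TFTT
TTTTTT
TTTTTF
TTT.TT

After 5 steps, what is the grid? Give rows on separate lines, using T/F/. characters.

Step 1: 7 trees catch fire, 2 burn out
  TTTF.T
  T.F.FT
  TTTFTF
  TTTTF.
  TTT.TF
Step 2: 6 trees catch fire, 7 burn out
  TTF..T
  T....F
  TTF.F.
  TTTF..
  TTT.F.
Step 3: 4 trees catch fire, 6 burn out
  TF...F
  T.....
  TF....
  TTF...
  TTT...
Step 4: 4 trees catch fire, 4 burn out
  F.....
  T.....
  F.....
  TF....
  TTF...
Step 5: 3 trees catch fire, 4 burn out
  ......
  F.....
  ......
  F.....
  TF....

......
F.....
......
F.....
TF....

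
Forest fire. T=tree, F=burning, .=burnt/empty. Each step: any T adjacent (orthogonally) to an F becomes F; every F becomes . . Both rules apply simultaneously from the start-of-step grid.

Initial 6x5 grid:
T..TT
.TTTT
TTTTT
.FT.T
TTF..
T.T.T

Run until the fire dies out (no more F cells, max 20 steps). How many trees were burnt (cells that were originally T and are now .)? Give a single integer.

Answer: 17

Derivation:
Step 1: +4 fires, +2 burnt (F count now 4)
Step 2: +4 fires, +4 burnt (F count now 4)
Step 3: +3 fires, +4 burnt (F count now 3)
Step 4: +2 fires, +3 burnt (F count now 2)
Step 5: +3 fires, +2 burnt (F count now 3)
Step 6: +1 fires, +3 burnt (F count now 1)
Step 7: +0 fires, +1 burnt (F count now 0)
Fire out after step 7
Initially T: 19, now '.': 28
Total burnt (originally-T cells now '.'): 17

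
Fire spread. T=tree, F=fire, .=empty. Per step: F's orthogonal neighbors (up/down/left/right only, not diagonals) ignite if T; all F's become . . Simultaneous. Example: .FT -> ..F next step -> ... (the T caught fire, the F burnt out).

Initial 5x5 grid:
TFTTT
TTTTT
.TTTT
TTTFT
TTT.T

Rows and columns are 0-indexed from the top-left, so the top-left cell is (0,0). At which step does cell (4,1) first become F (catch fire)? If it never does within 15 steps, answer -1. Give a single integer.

Step 1: cell (4,1)='T' (+6 fires, +2 burnt)
Step 2: cell (4,1)='T' (+10 fires, +6 burnt)
Step 3: cell (4,1)='F' (+4 fires, +10 burnt)
  -> target ignites at step 3
Step 4: cell (4,1)='.' (+1 fires, +4 burnt)
Step 5: cell (4,1)='.' (+0 fires, +1 burnt)
  fire out at step 5

3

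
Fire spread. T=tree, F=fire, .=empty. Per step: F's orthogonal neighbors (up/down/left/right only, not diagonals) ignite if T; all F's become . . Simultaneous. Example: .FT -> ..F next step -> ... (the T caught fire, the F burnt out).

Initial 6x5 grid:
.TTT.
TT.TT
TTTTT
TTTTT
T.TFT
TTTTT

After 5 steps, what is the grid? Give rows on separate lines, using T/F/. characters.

Step 1: 4 trees catch fire, 1 burn out
  .TTT.
  TT.TT
  TTTTT
  TTTFT
  T.F.F
  TTTFT
Step 2: 5 trees catch fire, 4 burn out
  .TTT.
  TT.TT
  TTTFT
  TTF.F
  T....
  TTF.F
Step 3: 5 trees catch fire, 5 burn out
  .TTT.
  TT.FT
  TTF.F
  TF...
  T....
  TF...
Step 4: 5 trees catch fire, 5 burn out
  .TTF.
  TT..F
  TF...
  F....
  T....
  F....
Step 5: 4 trees catch fire, 5 burn out
  .TF..
  TF...
  F....
  .....
  F....
  .....

.TF..
TF...
F....
.....
F....
.....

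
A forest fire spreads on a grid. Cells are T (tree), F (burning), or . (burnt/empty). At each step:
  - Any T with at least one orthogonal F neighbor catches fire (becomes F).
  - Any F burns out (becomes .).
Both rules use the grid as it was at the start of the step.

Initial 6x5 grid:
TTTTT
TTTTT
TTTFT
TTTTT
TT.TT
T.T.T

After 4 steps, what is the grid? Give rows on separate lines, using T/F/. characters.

Step 1: 4 trees catch fire, 1 burn out
  TTTTT
  TTTFT
  TTF.F
  TTTFT
  TT.TT
  T.T.T
Step 2: 7 trees catch fire, 4 burn out
  TTTFT
  TTF.F
  TF...
  TTF.F
  TT.FT
  T.T.T
Step 3: 6 trees catch fire, 7 burn out
  TTF.F
  TF...
  F....
  TF...
  TT..F
  T.T.T
Step 4: 5 trees catch fire, 6 burn out
  TF...
  F....
  .....
  F....
  TF...
  T.T.F

TF...
F....
.....
F....
TF...
T.T.F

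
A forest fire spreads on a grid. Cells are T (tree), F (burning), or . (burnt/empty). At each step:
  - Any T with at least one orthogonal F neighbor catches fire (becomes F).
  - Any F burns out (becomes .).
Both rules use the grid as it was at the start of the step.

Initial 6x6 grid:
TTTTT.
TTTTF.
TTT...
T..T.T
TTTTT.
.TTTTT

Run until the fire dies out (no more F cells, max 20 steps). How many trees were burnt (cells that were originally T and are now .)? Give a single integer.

Step 1: +2 fires, +1 burnt (F count now 2)
Step 2: +2 fires, +2 burnt (F count now 2)
Step 3: +3 fires, +2 burnt (F count now 3)
Step 4: +3 fires, +3 burnt (F count now 3)
Step 5: +2 fires, +3 burnt (F count now 2)
Step 6: +1 fires, +2 burnt (F count now 1)
Step 7: +1 fires, +1 burnt (F count now 1)
Step 8: +1 fires, +1 burnt (F count now 1)
Step 9: +2 fires, +1 burnt (F count now 2)
Step 10: +2 fires, +2 burnt (F count now 2)
Step 11: +3 fires, +2 burnt (F count now 3)
Step 12: +1 fires, +3 burnt (F count now 1)
Step 13: +1 fires, +1 burnt (F count now 1)
Step 14: +0 fires, +1 burnt (F count now 0)
Fire out after step 14
Initially T: 25, now '.': 35
Total burnt (originally-T cells now '.'): 24

Answer: 24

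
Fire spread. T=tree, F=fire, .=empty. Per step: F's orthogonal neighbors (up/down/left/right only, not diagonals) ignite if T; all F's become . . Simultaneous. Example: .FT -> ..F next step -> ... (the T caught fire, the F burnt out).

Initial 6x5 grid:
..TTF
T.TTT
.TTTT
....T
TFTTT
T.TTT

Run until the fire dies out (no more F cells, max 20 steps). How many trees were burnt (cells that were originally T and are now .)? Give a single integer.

Answer: 18

Derivation:
Step 1: +4 fires, +2 burnt (F count now 4)
Step 2: +6 fires, +4 burnt (F count now 6)
Step 3: +5 fires, +6 burnt (F count now 5)
Step 4: +2 fires, +5 burnt (F count now 2)
Step 5: +1 fires, +2 burnt (F count now 1)
Step 6: +0 fires, +1 burnt (F count now 0)
Fire out after step 6
Initially T: 19, now '.': 29
Total burnt (originally-T cells now '.'): 18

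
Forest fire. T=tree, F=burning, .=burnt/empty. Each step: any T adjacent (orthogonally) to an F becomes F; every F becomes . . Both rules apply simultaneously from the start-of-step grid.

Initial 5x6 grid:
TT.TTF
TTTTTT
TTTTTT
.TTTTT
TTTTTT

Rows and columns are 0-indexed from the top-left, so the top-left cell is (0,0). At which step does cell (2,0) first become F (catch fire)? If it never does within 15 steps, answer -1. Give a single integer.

Step 1: cell (2,0)='T' (+2 fires, +1 burnt)
Step 2: cell (2,0)='T' (+3 fires, +2 burnt)
Step 3: cell (2,0)='T' (+3 fires, +3 burnt)
Step 4: cell (2,0)='T' (+4 fires, +3 burnt)
Step 5: cell (2,0)='T' (+4 fires, +4 burnt)
Step 6: cell (2,0)='T' (+5 fires, +4 burnt)
Step 7: cell (2,0)='F' (+4 fires, +5 burnt)
  -> target ignites at step 7
Step 8: cell (2,0)='.' (+1 fires, +4 burnt)
Step 9: cell (2,0)='.' (+1 fires, +1 burnt)
Step 10: cell (2,0)='.' (+0 fires, +1 burnt)
  fire out at step 10

7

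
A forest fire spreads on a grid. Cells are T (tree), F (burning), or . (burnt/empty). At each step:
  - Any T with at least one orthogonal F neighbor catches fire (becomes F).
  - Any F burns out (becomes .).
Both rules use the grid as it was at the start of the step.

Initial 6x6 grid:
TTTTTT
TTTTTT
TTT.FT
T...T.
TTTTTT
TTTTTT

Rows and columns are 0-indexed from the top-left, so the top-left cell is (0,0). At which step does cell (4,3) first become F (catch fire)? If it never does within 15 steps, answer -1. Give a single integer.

Step 1: cell (4,3)='T' (+3 fires, +1 burnt)
Step 2: cell (4,3)='T' (+4 fires, +3 burnt)
Step 3: cell (4,3)='F' (+6 fires, +4 burnt)
  -> target ignites at step 3
Step 4: cell (4,3)='.' (+6 fires, +6 burnt)
Step 5: cell (4,3)='.' (+5 fires, +6 burnt)
Step 6: cell (4,3)='.' (+4 fires, +5 burnt)
Step 7: cell (4,3)='.' (+2 fires, +4 burnt)
Step 8: cell (4,3)='.' (+0 fires, +2 burnt)
  fire out at step 8

3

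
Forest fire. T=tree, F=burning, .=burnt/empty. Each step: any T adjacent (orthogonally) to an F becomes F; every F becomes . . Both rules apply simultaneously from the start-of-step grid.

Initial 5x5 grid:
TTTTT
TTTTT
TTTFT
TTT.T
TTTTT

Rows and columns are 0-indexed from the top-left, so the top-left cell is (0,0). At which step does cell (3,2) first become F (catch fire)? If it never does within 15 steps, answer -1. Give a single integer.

Step 1: cell (3,2)='T' (+3 fires, +1 burnt)
Step 2: cell (3,2)='F' (+6 fires, +3 burnt)
  -> target ignites at step 2
Step 3: cell (3,2)='.' (+7 fires, +6 burnt)
Step 4: cell (3,2)='.' (+5 fires, +7 burnt)
Step 5: cell (3,2)='.' (+2 fires, +5 burnt)
Step 6: cell (3,2)='.' (+0 fires, +2 burnt)
  fire out at step 6

2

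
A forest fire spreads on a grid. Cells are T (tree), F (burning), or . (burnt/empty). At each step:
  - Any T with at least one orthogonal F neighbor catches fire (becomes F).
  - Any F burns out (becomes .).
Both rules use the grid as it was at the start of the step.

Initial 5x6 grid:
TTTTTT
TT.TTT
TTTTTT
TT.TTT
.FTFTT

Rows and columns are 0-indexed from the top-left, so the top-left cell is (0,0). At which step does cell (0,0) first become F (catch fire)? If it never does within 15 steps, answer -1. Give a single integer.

Step 1: cell (0,0)='T' (+4 fires, +2 burnt)
Step 2: cell (0,0)='T' (+5 fires, +4 burnt)
Step 3: cell (0,0)='T' (+6 fires, +5 burnt)
Step 4: cell (0,0)='T' (+5 fires, +6 burnt)
Step 5: cell (0,0)='F' (+4 fires, +5 burnt)
  -> target ignites at step 5
Step 6: cell (0,0)='.' (+1 fires, +4 burnt)
Step 7: cell (0,0)='.' (+0 fires, +1 burnt)
  fire out at step 7

5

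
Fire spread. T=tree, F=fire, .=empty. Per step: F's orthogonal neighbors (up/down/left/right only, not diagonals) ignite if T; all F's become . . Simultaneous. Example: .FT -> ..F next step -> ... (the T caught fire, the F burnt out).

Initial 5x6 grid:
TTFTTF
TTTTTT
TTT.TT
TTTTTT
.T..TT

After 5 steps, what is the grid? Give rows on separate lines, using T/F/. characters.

Step 1: 5 trees catch fire, 2 burn out
  TF.FF.
  TTFTTF
  TTT.TT
  TTTTTT
  .T..TT
Step 2: 6 trees catch fire, 5 burn out
  F.....
  TF.FF.
  TTF.TF
  TTTTTT
  .T..TT
Step 3: 5 trees catch fire, 6 burn out
  ......
  F.....
  TF..F.
  TTFTTF
  .T..TT
Step 4: 5 trees catch fire, 5 burn out
  ......
  ......
  F.....
  TF.FF.
  .T..TF
Step 5: 3 trees catch fire, 5 burn out
  ......
  ......
  ......
  F.....
  .F..F.

......
......
......
F.....
.F..F.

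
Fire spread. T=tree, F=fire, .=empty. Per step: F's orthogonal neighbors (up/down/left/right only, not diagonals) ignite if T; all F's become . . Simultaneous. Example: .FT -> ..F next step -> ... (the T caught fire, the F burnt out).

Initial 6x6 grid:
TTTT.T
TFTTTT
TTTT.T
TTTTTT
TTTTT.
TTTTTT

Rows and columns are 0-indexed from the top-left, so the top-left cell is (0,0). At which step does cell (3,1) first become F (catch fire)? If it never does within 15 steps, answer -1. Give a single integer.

Step 1: cell (3,1)='T' (+4 fires, +1 burnt)
Step 2: cell (3,1)='F' (+6 fires, +4 burnt)
  -> target ignites at step 2
Step 3: cell (3,1)='.' (+6 fires, +6 burnt)
Step 4: cell (3,1)='.' (+5 fires, +6 burnt)
Step 5: cell (3,1)='.' (+6 fires, +5 burnt)
Step 6: cell (3,1)='.' (+3 fires, +6 burnt)
Step 7: cell (3,1)='.' (+1 fires, +3 burnt)
Step 8: cell (3,1)='.' (+1 fires, +1 burnt)
Step 9: cell (3,1)='.' (+0 fires, +1 burnt)
  fire out at step 9

2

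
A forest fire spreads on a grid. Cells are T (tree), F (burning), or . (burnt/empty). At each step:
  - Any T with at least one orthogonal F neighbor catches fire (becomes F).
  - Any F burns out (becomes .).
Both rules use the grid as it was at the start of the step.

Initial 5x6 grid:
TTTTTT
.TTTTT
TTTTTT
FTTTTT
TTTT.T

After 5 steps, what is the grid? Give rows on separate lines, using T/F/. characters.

Step 1: 3 trees catch fire, 1 burn out
  TTTTTT
  .TTTTT
  FTTTTT
  .FTTTT
  FTTT.T
Step 2: 3 trees catch fire, 3 burn out
  TTTTTT
  .TTTTT
  .FTTTT
  ..FTTT
  .FTT.T
Step 3: 4 trees catch fire, 3 burn out
  TTTTTT
  .FTTTT
  ..FTTT
  ...FTT
  ..FT.T
Step 4: 5 trees catch fire, 4 burn out
  TFTTTT
  ..FTTT
  ...FTT
  ....FT
  ...F.T
Step 5: 5 trees catch fire, 5 burn out
  F.FTTT
  ...FTT
  ....FT
  .....F
  .....T

F.FTTT
...FTT
....FT
.....F
.....T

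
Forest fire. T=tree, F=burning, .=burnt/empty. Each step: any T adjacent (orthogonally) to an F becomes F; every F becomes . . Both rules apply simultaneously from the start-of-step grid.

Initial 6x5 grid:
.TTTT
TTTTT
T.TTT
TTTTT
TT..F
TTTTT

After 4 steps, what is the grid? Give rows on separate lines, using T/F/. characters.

Step 1: 2 trees catch fire, 1 burn out
  .TTTT
  TTTTT
  T.TTT
  TTTTF
  TT...
  TTTTF
Step 2: 3 trees catch fire, 2 burn out
  .TTTT
  TTTTT
  T.TTF
  TTTF.
  TT...
  TTTF.
Step 3: 4 trees catch fire, 3 burn out
  .TTTT
  TTTTF
  T.TF.
  TTF..
  TT...
  TTF..
Step 4: 5 trees catch fire, 4 burn out
  .TTTF
  TTTF.
  T.F..
  TF...
  TT...
  TF...

.TTTF
TTTF.
T.F..
TF...
TT...
TF...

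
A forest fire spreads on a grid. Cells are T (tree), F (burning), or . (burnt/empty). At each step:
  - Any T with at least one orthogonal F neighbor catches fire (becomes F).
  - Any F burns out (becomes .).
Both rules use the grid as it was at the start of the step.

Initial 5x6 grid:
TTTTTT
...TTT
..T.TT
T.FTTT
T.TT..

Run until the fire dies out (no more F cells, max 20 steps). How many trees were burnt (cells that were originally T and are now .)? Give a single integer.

Step 1: +3 fires, +1 burnt (F count now 3)
Step 2: +2 fires, +3 burnt (F count now 2)
Step 3: +2 fires, +2 burnt (F count now 2)
Step 4: +2 fires, +2 burnt (F count now 2)
Step 5: +3 fires, +2 burnt (F count now 3)
Step 6: +2 fires, +3 burnt (F count now 2)
Step 7: +1 fires, +2 burnt (F count now 1)
Step 8: +1 fires, +1 burnt (F count now 1)
Step 9: +1 fires, +1 burnt (F count now 1)
Step 10: +0 fires, +1 burnt (F count now 0)
Fire out after step 10
Initially T: 19, now '.': 28
Total burnt (originally-T cells now '.'): 17

Answer: 17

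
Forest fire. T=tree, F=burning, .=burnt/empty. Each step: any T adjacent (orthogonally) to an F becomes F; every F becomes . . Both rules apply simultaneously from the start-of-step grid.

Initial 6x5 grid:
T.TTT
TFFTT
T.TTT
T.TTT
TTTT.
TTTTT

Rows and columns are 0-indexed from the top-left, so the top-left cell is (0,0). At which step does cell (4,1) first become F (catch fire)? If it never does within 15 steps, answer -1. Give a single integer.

Step 1: cell (4,1)='T' (+4 fires, +2 burnt)
Step 2: cell (4,1)='T' (+6 fires, +4 burnt)
Step 3: cell (4,1)='T' (+5 fires, +6 burnt)
Step 4: cell (4,1)='F' (+5 fires, +5 burnt)
  -> target ignites at step 4
Step 5: cell (4,1)='.' (+3 fires, +5 burnt)
Step 6: cell (4,1)='.' (+1 fires, +3 burnt)
Step 7: cell (4,1)='.' (+0 fires, +1 burnt)
  fire out at step 7

4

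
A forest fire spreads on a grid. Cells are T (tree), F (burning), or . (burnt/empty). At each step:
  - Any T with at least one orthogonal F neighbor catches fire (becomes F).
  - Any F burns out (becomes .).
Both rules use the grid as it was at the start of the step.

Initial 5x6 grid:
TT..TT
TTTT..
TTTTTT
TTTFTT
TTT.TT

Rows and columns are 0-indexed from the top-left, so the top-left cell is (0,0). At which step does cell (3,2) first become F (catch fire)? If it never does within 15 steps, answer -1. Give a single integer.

Step 1: cell (3,2)='F' (+3 fires, +1 burnt)
  -> target ignites at step 1
Step 2: cell (3,2)='.' (+7 fires, +3 burnt)
Step 3: cell (3,2)='.' (+6 fires, +7 burnt)
Step 4: cell (3,2)='.' (+3 fires, +6 burnt)
Step 5: cell (3,2)='.' (+2 fires, +3 burnt)
Step 6: cell (3,2)='.' (+1 fires, +2 burnt)
Step 7: cell (3,2)='.' (+0 fires, +1 burnt)
  fire out at step 7

1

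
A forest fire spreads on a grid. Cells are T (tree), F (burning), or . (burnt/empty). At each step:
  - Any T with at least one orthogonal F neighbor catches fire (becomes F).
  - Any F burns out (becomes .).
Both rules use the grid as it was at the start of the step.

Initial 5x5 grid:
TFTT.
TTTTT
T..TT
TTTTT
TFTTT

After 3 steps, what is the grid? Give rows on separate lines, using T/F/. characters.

Step 1: 6 trees catch fire, 2 burn out
  F.FT.
  TFTTT
  T..TT
  TFTTT
  F.FTT
Step 2: 6 trees catch fire, 6 burn out
  ...F.
  F.FTT
  T..TT
  F.FTT
  ...FT
Step 3: 4 trees catch fire, 6 burn out
  .....
  ...FT
  F..TT
  ...FT
  ....F

.....
...FT
F..TT
...FT
....F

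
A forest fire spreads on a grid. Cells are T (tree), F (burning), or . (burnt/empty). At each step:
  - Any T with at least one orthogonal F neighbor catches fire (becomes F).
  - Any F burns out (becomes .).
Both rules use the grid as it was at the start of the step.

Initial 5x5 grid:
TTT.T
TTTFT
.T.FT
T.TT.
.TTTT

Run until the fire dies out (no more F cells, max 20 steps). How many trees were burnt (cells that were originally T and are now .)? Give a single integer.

Step 1: +4 fires, +2 burnt (F count now 4)
Step 2: +5 fires, +4 burnt (F count now 5)
Step 3: +5 fires, +5 burnt (F count now 5)
Step 4: +2 fires, +5 burnt (F count now 2)
Step 5: +0 fires, +2 burnt (F count now 0)
Fire out after step 5
Initially T: 17, now '.': 24
Total burnt (originally-T cells now '.'): 16

Answer: 16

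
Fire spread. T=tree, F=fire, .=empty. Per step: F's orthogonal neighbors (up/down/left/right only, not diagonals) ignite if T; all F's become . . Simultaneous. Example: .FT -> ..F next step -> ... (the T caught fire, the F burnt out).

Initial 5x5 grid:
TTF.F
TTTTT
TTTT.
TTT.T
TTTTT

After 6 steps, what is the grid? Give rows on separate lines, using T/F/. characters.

Step 1: 3 trees catch fire, 2 burn out
  TF...
  TTFTF
  TTTT.
  TTT.T
  TTTTT
Step 2: 4 trees catch fire, 3 burn out
  F....
  TF.F.
  TTFT.
  TTT.T
  TTTTT
Step 3: 4 trees catch fire, 4 burn out
  .....
  F....
  TF.F.
  TTF.T
  TTTTT
Step 4: 3 trees catch fire, 4 burn out
  .....
  .....
  F....
  TF..T
  TTFTT
Step 5: 3 trees catch fire, 3 burn out
  .....
  .....
  .....
  F...T
  TF.FT
Step 6: 2 trees catch fire, 3 burn out
  .....
  .....
  .....
  ....T
  F...F

.....
.....
.....
....T
F...F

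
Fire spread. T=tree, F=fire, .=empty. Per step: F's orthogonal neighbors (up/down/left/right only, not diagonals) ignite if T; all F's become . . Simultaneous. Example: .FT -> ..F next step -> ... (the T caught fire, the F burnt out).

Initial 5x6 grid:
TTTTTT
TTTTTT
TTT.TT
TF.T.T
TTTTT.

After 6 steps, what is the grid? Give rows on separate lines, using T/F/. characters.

Step 1: 3 trees catch fire, 1 burn out
  TTTTTT
  TTTTTT
  TFT.TT
  F..T.T
  TFTTT.
Step 2: 5 trees catch fire, 3 burn out
  TTTTTT
  TFTTTT
  F.F.TT
  ...T.T
  F.FTT.
Step 3: 4 trees catch fire, 5 burn out
  TFTTTT
  F.FTTT
  ....TT
  ...T.T
  ...FT.
Step 4: 5 trees catch fire, 4 burn out
  F.FTTT
  ...FTT
  ....TT
  ...F.T
  ....F.
Step 5: 2 trees catch fire, 5 burn out
  ...FTT
  ....FT
  ....TT
  .....T
  ......
Step 6: 3 trees catch fire, 2 burn out
  ....FT
  .....F
  ....FT
  .....T
  ......

....FT
.....F
....FT
.....T
......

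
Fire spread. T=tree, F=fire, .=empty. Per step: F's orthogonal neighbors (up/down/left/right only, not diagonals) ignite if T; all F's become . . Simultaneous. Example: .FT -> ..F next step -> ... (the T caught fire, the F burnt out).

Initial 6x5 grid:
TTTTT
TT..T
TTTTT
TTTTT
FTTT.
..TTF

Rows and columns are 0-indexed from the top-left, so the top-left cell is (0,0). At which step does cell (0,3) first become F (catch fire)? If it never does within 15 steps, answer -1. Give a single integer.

Step 1: cell (0,3)='T' (+3 fires, +2 burnt)
Step 2: cell (0,3)='T' (+5 fires, +3 burnt)
Step 3: cell (0,3)='T' (+4 fires, +5 burnt)
Step 4: cell (0,3)='T' (+5 fires, +4 burnt)
Step 5: cell (0,3)='T' (+2 fires, +5 burnt)
Step 6: cell (0,3)='T' (+2 fires, +2 burnt)
Step 7: cell (0,3)='F' (+2 fires, +2 burnt)
  -> target ignites at step 7
Step 8: cell (0,3)='.' (+0 fires, +2 burnt)
  fire out at step 8

7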